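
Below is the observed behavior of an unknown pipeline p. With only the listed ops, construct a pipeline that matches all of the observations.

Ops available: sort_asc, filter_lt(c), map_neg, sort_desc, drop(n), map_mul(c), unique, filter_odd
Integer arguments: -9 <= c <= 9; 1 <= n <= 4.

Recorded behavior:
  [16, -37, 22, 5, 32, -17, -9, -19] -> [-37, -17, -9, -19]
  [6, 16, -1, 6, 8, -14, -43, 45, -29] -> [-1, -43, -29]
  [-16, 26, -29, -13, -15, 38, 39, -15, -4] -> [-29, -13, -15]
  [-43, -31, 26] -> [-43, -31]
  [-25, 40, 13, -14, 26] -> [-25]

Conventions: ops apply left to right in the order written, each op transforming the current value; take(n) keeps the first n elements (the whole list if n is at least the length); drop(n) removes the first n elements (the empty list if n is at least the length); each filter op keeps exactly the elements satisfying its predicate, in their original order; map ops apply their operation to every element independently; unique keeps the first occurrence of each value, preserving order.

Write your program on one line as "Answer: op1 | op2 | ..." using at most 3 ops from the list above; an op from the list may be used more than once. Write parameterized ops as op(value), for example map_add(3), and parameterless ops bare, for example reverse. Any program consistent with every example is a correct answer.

filter_lt(0) | filter_odd | unique

Check, running the answer program on each example:
  [16, -37, 22, 5, 32, -17, -9, -19] -> [-37, -17, -9, -19] -> [-37, -17, -9, -19] -> [-37, -17, -9, -19]
  [6, 16, -1, 6, 8, -14, -43, 45, -29] -> [-1, -14, -43, -29] -> [-1, -43, -29] -> [-1, -43, -29]
  [-16, 26, -29, -13, -15, 38, 39, -15, -4] -> [-16, -29, -13, -15, -15, -4] -> [-29, -13, -15, -15] -> [-29, -13, -15]
  [-43, -31, 26] -> [-43, -31] -> [-43, -31] -> [-43, -31]
  [-25, 40, 13, -14, 26] -> [-25, -14] -> [-25] -> [-25]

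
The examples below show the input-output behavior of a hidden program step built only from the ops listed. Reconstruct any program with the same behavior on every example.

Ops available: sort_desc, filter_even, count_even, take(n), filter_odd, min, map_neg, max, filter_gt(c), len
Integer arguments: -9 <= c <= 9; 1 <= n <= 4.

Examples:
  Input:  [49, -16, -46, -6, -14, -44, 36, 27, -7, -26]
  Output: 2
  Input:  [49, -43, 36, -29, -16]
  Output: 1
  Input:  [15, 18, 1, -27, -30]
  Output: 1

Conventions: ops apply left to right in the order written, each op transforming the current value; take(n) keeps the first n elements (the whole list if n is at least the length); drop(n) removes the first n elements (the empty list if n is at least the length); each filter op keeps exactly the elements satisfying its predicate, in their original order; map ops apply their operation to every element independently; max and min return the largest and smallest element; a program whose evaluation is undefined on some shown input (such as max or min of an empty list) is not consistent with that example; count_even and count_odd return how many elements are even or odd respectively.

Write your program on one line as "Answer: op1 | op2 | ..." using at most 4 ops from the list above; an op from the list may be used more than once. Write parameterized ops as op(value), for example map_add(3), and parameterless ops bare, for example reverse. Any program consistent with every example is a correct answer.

filter_odd | filter_gt(4) | len

Check, running the answer program on each example:
  [49, -16, -46, -6, -14, -44, 36, 27, -7, -26] -> [49, 27, -7] -> [49, 27] -> 2
  [49, -43, 36, -29, -16] -> [49, -43, -29] -> [49] -> 1
  [15, 18, 1, -27, -30] -> [15, 1, -27] -> [15] -> 1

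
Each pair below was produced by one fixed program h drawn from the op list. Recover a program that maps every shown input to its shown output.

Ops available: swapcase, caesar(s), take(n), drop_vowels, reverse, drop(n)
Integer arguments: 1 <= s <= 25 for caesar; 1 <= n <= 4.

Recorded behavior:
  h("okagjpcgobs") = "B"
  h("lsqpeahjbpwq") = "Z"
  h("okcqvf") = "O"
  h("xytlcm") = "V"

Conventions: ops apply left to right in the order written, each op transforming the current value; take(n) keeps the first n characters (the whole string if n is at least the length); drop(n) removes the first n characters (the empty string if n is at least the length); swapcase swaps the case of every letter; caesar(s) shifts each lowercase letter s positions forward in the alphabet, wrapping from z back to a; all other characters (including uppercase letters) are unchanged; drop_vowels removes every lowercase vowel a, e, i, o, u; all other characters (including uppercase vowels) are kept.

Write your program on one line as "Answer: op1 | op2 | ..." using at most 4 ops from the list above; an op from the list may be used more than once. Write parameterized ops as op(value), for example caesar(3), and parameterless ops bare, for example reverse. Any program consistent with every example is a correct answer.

reverse | caesar(9) | swapcase | take(1)

Check, running the answer program on each example:
  "okagjpcgobs" -> "sbogcpjgako" -> "bkxplyspjtx" -> "BKXPLYSPJTX" -> "B"
  "lsqpeahjbpwq" -> "qwpbjhaepqsl" -> "zfyksqjnyzbu" -> "ZFYKSQJNYZBU" -> "Z"
  "okcqvf" -> "fvqcko" -> "oezltx" -> "OEZLTX" -> "O"
  "xytlcm" -> "mcltyx" -> "vluchg" -> "VLUCHG" -> "V"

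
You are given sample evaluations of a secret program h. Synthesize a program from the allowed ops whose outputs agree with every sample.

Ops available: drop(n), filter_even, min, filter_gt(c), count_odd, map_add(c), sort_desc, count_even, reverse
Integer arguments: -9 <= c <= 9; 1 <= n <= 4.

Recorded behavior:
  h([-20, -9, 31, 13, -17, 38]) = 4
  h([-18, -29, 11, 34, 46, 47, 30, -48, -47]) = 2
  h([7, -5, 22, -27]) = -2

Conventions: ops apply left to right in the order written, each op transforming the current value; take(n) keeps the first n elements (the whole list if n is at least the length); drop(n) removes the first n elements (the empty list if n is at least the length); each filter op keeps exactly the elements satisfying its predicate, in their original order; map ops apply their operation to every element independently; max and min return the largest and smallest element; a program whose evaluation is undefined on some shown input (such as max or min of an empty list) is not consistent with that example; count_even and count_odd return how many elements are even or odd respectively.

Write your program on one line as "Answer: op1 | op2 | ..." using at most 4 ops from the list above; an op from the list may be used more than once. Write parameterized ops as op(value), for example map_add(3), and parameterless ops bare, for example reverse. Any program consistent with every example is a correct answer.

map_add(-9) | sort_desc | filter_gt(-8) | min

Check, running the answer program on each example:
  [-20, -9, 31, 13, -17, 38] -> [-29, -18, 22, 4, -26, 29] -> [29, 22, 4, -18, -26, -29] -> [29, 22, 4] -> 4
  [-18, -29, 11, 34, 46, 47, 30, -48, -47] -> [-27, -38, 2, 25, 37, 38, 21, -57, -56] -> [38, 37, 25, 21, 2, -27, -38, -56, -57] -> [38, 37, 25, 21, 2] -> 2
  [7, -5, 22, -27] -> [-2, -14, 13, -36] -> [13, -2, -14, -36] -> [13, -2] -> -2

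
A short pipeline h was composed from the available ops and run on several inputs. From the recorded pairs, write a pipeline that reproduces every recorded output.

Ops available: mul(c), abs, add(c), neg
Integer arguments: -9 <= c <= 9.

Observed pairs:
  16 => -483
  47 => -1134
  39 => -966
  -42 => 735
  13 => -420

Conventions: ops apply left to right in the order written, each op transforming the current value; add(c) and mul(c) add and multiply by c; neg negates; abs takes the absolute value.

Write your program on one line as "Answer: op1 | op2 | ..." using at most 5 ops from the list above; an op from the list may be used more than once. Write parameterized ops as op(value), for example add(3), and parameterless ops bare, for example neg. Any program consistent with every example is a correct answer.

add(7) | neg | mul(7) | mul(3)

Check, running the answer program on each example:
  16 -> 23 -> -23 -> -161 -> -483
  47 -> 54 -> -54 -> -378 -> -1134
  39 -> 46 -> -46 -> -322 -> -966
  -42 -> -35 -> 35 -> 245 -> 735
  13 -> 20 -> -20 -> -140 -> -420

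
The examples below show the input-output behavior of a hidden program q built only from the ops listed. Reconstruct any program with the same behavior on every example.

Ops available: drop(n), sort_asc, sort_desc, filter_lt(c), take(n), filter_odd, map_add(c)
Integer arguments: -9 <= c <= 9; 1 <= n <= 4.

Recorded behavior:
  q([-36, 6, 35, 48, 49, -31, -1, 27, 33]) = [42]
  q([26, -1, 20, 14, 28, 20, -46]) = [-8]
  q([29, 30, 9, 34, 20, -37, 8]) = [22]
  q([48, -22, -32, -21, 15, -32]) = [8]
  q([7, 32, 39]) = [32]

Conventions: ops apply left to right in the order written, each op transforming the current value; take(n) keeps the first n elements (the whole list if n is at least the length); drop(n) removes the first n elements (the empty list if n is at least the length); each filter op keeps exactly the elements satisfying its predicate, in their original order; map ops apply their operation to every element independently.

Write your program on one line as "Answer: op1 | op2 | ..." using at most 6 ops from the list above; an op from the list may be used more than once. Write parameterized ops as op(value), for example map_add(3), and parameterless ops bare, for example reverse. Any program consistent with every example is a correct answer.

filter_odd | sort_asc | map_add(-7) | sort_desc | take(1)

Check, running the answer program on each example:
  [-36, 6, 35, 48, 49, -31, -1, 27, 33] -> [35, 49, -31, -1, 27, 33] -> [-31, -1, 27, 33, 35, 49] -> [-38, -8, 20, 26, 28, 42] -> [42, 28, 26, 20, -8, -38] -> [42]
  [26, -1, 20, 14, 28, 20, -46] -> [-1] -> [-1] -> [-8] -> [-8] -> [-8]
  [29, 30, 9, 34, 20, -37, 8] -> [29, 9, -37] -> [-37, 9, 29] -> [-44, 2, 22] -> [22, 2, -44] -> [22]
  [48, -22, -32, -21, 15, -32] -> [-21, 15] -> [-21, 15] -> [-28, 8] -> [8, -28] -> [8]
  [7, 32, 39] -> [7, 39] -> [7, 39] -> [0, 32] -> [32, 0] -> [32]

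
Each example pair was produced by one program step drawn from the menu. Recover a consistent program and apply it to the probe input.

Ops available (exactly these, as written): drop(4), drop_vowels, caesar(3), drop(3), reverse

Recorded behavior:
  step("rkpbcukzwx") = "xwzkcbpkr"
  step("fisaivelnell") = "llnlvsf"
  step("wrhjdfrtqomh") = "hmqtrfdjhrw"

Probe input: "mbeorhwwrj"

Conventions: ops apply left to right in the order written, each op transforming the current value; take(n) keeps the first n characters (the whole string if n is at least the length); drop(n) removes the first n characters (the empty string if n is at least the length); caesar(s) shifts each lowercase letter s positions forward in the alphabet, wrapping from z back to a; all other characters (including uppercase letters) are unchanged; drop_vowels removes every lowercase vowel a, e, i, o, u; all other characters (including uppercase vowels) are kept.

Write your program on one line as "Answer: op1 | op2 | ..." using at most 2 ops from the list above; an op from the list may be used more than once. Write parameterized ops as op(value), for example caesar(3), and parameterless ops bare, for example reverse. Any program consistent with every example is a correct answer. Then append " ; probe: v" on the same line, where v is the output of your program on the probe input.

drop_vowels | reverse ; probe: "jrwwhrbm"

Check, running the answer program on each example:
  "rkpbcukzwx" -> "rkpbckzwx" -> "xwzkcbpkr"
  "fisaivelnell" -> "fsvlnll" -> "llnlvsf"
  "wrhjdfrtqomh" -> "wrhjdfrtqmh" -> "hmqtrfdjhrw"
  probe: "mbeorhwwrj" -> "mbrhwwrj" -> "jrwwhrbm"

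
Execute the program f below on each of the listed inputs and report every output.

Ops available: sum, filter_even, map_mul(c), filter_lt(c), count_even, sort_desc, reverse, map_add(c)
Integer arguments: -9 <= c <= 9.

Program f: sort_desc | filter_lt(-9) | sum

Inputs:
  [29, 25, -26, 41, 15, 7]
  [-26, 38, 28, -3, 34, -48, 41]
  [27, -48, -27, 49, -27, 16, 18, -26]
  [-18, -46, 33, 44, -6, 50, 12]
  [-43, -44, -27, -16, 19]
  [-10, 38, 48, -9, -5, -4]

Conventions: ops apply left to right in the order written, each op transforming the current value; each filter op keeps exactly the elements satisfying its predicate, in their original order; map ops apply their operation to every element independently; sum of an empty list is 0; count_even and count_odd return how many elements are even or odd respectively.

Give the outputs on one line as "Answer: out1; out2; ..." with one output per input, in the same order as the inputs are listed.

-26; -74; -128; -64; -130; -10

Execution, op by op:
  [29, 25, -26, 41, 15, 7] -> [41, 29, 25, 15, 7, -26] -> [-26] -> -26
  [-26, 38, 28, -3, 34, -48, 41] -> [41, 38, 34, 28, -3, -26, -48] -> [-26, -48] -> -74
  [27, -48, -27, 49, -27, 16, 18, -26] -> [49, 27, 18, 16, -26, -27, -27, -48] -> [-26, -27, -27, -48] -> -128
  [-18, -46, 33, 44, -6, 50, 12] -> [50, 44, 33, 12, -6, -18, -46] -> [-18, -46] -> -64
  [-43, -44, -27, -16, 19] -> [19, -16, -27, -43, -44] -> [-16, -27, -43, -44] -> -130
  [-10, 38, 48, -9, -5, -4] -> [48, 38, -4, -5, -9, -10] -> [-10] -> -10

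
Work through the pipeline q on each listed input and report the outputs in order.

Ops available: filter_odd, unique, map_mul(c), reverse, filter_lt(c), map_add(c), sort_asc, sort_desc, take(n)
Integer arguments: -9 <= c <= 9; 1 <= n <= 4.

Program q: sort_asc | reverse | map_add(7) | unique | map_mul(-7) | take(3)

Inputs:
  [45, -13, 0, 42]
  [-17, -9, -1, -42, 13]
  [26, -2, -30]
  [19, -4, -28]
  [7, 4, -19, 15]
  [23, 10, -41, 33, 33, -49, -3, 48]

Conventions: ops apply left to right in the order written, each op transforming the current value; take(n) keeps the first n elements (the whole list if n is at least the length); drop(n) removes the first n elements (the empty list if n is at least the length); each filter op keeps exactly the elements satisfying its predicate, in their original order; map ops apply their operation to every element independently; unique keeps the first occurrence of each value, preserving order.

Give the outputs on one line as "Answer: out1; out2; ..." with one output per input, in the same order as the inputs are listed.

Execution, op by op:
  [45, -13, 0, 42] -> [-13, 0, 42, 45] -> [45, 42, 0, -13] -> [52, 49, 7, -6] -> [52, 49, 7, -6] -> [-364, -343, -49, 42] -> [-364, -343, -49]
  [-17, -9, -1, -42, 13] -> [-42, -17, -9, -1, 13] -> [13, -1, -9, -17, -42] -> [20, 6, -2, -10, -35] -> [20, 6, -2, -10, -35] -> [-140, -42, 14, 70, 245] -> [-140, -42, 14]
  [26, -2, -30] -> [-30, -2, 26] -> [26, -2, -30] -> [33, 5, -23] -> [33, 5, -23] -> [-231, -35, 161] -> [-231, -35, 161]
  [19, -4, -28] -> [-28, -4, 19] -> [19, -4, -28] -> [26, 3, -21] -> [26, 3, -21] -> [-182, -21, 147] -> [-182, -21, 147]
  [7, 4, -19, 15] -> [-19, 4, 7, 15] -> [15, 7, 4, -19] -> [22, 14, 11, -12] -> [22, 14, 11, -12] -> [-154, -98, -77, 84] -> [-154, -98, -77]
  [23, 10, -41, 33, 33, -49, -3, 48] -> [-49, -41, -3, 10, 23, 33, 33, 48] -> [48, 33, 33, 23, 10, -3, -41, -49] -> [55, 40, 40, 30, 17, 4, -34, -42] -> [55, 40, 30, 17, 4, -34, -42] -> [-385, -280, -210, -119, -28, 238, 294] -> [-385, -280, -210]

[-364, -343, -49]; [-140, -42, 14]; [-231, -35, 161]; [-182, -21, 147]; [-154, -98, -77]; [-385, -280, -210]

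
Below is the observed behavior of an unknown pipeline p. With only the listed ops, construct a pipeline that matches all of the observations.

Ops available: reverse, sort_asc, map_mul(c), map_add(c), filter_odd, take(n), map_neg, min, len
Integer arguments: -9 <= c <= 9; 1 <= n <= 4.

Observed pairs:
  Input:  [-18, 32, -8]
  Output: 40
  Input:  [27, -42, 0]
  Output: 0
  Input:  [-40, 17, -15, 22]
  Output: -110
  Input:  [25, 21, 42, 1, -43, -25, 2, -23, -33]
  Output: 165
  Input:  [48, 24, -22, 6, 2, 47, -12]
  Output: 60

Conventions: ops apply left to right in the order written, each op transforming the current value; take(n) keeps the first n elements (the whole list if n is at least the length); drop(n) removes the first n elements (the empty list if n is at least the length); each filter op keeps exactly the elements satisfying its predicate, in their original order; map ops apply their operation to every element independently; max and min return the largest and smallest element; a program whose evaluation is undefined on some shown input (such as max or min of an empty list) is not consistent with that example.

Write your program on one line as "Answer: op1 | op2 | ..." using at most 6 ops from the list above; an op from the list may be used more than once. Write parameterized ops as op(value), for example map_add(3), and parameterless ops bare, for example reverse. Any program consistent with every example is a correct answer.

map_neg | reverse | map_mul(5) | take(1) | min

Check, running the answer program on each example:
  [-18, 32, -8] -> [18, -32, 8] -> [8, -32, 18] -> [40, -160, 90] -> [40] -> 40
  [27, -42, 0] -> [-27, 42, 0] -> [0, 42, -27] -> [0, 210, -135] -> [0] -> 0
  [-40, 17, -15, 22] -> [40, -17, 15, -22] -> [-22, 15, -17, 40] -> [-110, 75, -85, 200] -> [-110] -> -110
  [25, 21, 42, 1, -43, -25, 2, -23, -33] -> [-25, -21, -42, -1, 43, 25, -2, 23, 33] -> [33, 23, -2, 25, 43, -1, -42, -21, -25] -> [165, 115, -10, 125, 215, -5, -210, -105, -125] -> [165] -> 165
  [48, 24, -22, 6, 2, 47, -12] -> [-48, -24, 22, -6, -2, -47, 12] -> [12, -47, -2, -6, 22, -24, -48] -> [60, -235, -10, -30, 110, -120, -240] -> [60] -> 60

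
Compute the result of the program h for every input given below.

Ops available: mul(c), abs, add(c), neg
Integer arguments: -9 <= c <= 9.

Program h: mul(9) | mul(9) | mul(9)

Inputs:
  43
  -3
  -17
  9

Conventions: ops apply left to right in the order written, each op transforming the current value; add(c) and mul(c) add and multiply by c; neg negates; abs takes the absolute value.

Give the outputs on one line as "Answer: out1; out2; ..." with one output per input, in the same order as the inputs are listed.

Execution, op by op:
  43 -> 387 -> 3483 -> 31347
  -3 -> -27 -> -243 -> -2187
  -17 -> -153 -> -1377 -> -12393
  9 -> 81 -> 729 -> 6561

31347; -2187; -12393; 6561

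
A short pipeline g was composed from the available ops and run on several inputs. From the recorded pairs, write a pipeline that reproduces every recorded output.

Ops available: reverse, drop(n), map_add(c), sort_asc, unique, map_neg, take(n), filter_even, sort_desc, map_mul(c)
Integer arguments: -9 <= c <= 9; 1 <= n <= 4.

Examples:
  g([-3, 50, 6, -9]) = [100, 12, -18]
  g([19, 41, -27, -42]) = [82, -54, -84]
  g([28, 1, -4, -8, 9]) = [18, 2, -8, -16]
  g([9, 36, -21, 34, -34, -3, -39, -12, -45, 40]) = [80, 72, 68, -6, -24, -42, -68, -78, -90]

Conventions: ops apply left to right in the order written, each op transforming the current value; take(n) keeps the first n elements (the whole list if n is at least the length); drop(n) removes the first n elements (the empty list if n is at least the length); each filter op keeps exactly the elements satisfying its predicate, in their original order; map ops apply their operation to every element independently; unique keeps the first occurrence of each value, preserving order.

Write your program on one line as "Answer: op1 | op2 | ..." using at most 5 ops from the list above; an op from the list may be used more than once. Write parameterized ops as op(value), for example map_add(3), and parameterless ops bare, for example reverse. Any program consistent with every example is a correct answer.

drop(1) | sort_asc | map_mul(2) | sort_desc

Check, running the answer program on each example:
  [-3, 50, 6, -9] -> [50, 6, -9] -> [-9, 6, 50] -> [-18, 12, 100] -> [100, 12, -18]
  [19, 41, -27, -42] -> [41, -27, -42] -> [-42, -27, 41] -> [-84, -54, 82] -> [82, -54, -84]
  [28, 1, -4, -8, 9] -> [1, -4, -8, 9] -> [-8, -4, 1, 9] -> [-16, -8, 2, 18] -> [18, 2, -8, -16]
  [9, 36, -21, 34, -34, -3, -39, -12, -45, 40] -> [36, -21, 34, -34, -3, -39, -12, -45, 40] -> [-45, -39, -34, -21, -12, -3, 34, 36, 40] -> [-90, -78, -68, -42, -24, -6, 68, 72, 80] -> [80, 72, 68, -6, -24, -42, -68, -78, -90]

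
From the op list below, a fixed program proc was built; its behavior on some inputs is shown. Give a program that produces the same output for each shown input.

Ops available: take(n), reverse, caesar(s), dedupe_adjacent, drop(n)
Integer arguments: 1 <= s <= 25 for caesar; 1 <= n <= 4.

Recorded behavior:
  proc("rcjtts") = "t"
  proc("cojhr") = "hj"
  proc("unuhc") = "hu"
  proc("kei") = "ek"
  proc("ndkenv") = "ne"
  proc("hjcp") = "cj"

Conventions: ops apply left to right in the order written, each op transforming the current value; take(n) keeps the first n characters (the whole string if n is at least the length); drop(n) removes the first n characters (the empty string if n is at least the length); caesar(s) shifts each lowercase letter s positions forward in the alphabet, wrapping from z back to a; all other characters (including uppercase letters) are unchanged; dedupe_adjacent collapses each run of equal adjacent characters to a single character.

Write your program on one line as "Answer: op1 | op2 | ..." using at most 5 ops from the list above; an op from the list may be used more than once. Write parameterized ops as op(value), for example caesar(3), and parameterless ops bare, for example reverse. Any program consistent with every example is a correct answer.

reverse | take(3) | dedupe_adjacent | drop(1)

Check, running the answer program on each example:
  "rcjtts" -> "sttjcr" -> "stt" -> "st" -> "t"
  "cojhr" -> "rhjoc" -> "rhj" -> "rhj" -> "hj"
  "unuhc" -> "chunu" -> "chu" -> "chu" -> "hu"
  "kei" -> "iek" -> "iek" -> "iek" -> "ek"
  "ndkenv" -> "vnekdn" -> "vne" -> "vne" -> "ne"
  "hjcp" -> "pcjh" -> "pcj" -> "pcj" -> "cj"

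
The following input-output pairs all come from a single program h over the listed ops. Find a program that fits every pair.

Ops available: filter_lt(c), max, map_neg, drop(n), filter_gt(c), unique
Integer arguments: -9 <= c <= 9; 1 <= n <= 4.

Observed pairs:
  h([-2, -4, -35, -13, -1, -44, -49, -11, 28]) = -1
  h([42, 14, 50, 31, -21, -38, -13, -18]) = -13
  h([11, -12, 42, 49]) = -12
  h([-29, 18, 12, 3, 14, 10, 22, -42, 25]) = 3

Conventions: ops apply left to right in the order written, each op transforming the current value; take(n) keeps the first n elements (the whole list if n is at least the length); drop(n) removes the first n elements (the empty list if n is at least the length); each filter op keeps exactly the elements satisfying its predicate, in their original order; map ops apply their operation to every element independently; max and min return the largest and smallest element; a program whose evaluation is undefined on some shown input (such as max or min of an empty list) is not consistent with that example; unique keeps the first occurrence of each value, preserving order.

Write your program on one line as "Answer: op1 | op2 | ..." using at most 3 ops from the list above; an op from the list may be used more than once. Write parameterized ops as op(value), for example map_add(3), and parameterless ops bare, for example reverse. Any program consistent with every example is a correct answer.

filter_lt(5) | max

Check, running the answer program on each example:
  [-2, -4, -35, -13, -1, -44, -49, -11, 28] -> [-2, -4, -35, -13, -1, -44, -49, -11] -> -1
  [42, 14, 50, 31, -21, -38, -13, -18] -> [-21, -38, -13, -18] -> -13
  [11, -12, 42, 49] -> [-12] -> -12
  [-29, 18, 12, 3, 14, 10, 22, -42, 25] -> [-29, 3, -42] -> 3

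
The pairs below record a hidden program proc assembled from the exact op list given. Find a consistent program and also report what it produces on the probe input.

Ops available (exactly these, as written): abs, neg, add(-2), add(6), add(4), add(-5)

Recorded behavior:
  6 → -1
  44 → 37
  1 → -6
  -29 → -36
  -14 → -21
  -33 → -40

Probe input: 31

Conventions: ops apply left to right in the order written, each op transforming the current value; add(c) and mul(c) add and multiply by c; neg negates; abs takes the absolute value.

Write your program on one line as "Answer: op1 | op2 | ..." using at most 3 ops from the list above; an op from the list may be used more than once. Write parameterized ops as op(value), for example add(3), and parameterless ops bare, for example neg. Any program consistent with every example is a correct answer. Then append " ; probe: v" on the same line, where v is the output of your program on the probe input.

add(-2) | add(-5) ; probe: 24

Check, running the answer program on each example:
  6 -> 4 -> -1
  44 -> 42 -> 37
  1 -> -1 -> -6
  -29 -> -31 -> -36
  -14 -> -16 -> -21
  -33 -> -35 -> -40
  probe: 31 -> 29 -> 24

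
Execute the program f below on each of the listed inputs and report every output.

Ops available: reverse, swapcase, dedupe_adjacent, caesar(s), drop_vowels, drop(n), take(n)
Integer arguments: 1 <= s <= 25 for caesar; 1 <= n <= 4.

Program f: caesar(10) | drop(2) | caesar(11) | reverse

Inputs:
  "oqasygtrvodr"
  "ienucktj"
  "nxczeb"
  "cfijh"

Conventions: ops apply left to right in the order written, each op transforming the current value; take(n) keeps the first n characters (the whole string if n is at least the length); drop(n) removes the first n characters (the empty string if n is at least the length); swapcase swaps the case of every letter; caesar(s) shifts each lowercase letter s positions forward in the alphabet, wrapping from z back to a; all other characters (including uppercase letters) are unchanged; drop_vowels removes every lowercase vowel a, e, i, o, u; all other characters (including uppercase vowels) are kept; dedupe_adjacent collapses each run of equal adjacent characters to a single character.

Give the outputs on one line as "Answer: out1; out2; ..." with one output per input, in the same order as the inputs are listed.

"myjqmobtnv"; "eofxpi"; "wzux"; "ced"

Execution, op by op:
  "oqasygtrvodr" -> "yakciqdbfynb" -> "kciqdbfynb" -> "vntbomqjym" -> "myjqmobtnv"
  "ienucktj" -> "soxemudt" -> "xemudt" -> "ipxfoe" -> "eofxpi"
  "nxczeb" -> "xhmjol" -> "mjol" -> "xuzw" -> "wzux"
  "cfijh" -> "mpstr" -> "str" -> "dec" -> "ced"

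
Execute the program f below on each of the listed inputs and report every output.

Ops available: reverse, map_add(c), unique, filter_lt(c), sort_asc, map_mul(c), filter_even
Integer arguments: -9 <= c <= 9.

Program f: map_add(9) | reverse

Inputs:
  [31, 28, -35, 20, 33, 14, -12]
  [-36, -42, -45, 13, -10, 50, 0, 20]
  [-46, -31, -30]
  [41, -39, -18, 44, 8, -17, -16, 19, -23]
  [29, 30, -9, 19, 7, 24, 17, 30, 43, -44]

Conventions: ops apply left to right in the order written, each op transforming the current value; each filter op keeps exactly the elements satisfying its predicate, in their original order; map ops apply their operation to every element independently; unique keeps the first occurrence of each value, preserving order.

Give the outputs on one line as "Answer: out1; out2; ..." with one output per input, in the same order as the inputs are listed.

[-3, 23, 42, 29, -26, 37, 40]; [29, 9, 59, -1, 22, -36, -33, -27]; [-21, -22, -37]; [-14, 28, -7, -8, 17, 53, -9, -30, 50]; [-35, 52, 39, 26, 33, 16, 28, 0, 39, 38]

Execution, op by op:
  [31, 28, -35, 20, 33, 14, -12] -> [40, 37, -26, 29, 42, 23, -3] -> [-3, 23, 42, 29, -26, 37, 40]
  [-36, -42, -45, 13, -10, 50, 0, 20] -> [-27, -33, -36, 22, -1, 59, 9, 29] -> [29, 9, 59, -1, 22, -36, -33, -27]
  [-46, -31, -30] -> [-37, -22, -21] -> [-21, -22, -37]
  [41, -39, -18, 44, 8, -17, -16, 19, -23] -> [50, -30, -9, 53, 17, -8, -7, 28, -14] -> [-14, 28, -7, -8, 17, 53, -9, -30, 50]
  [29, 30, -9, 19, 7, 24, 17, 30, 43, -44] -> [38, 39, 0, 28, 16, 33, 26, 39, 52, -35] -> [-35, 52, 39, 26, 33, 16, 28, 0, 39, 38]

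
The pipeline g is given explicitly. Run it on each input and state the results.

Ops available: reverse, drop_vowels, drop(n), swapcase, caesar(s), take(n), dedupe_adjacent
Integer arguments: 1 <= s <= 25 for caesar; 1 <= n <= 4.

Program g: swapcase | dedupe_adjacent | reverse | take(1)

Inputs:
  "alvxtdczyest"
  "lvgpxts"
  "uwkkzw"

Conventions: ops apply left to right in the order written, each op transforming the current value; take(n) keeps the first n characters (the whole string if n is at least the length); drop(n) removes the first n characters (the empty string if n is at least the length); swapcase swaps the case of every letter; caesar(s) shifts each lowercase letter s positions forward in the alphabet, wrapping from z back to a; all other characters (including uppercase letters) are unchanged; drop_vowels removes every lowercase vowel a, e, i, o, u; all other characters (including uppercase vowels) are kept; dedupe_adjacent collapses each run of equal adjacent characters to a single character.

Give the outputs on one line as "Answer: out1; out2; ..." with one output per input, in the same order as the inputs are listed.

Execution, op by op:
  "alvxtdczyest" -> "ALVXTDCZYEST" -> "ALVXTDCZYEST" -> "TSEYZCDTXVLA" -> "T"
  "lvgpxts" -> "LVGPXTS" -> "LVGPXTS" -> "STXPGVL" -> "S"
  "uwkkzw" -> "UWKKZW" -> "UWKZW" -> "WZKWU" -> "W"

"T"; "S"; "W"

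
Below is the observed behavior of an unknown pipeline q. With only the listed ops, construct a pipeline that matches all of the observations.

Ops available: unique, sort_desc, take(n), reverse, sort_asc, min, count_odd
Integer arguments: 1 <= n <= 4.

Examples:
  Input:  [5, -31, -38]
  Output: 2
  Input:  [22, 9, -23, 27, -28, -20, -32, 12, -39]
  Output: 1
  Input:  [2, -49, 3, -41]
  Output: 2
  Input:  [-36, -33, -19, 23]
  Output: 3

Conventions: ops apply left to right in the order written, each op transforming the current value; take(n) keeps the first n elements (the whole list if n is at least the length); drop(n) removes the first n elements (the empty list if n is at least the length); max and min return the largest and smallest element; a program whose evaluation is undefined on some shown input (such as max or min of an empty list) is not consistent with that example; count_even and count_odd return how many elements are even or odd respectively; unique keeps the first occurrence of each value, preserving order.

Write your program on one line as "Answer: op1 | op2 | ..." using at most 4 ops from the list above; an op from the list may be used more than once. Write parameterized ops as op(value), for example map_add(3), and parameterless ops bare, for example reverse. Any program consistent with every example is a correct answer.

reverse | sort_desc | take(3) | count_odd

Check, running the answer program on each example:
  [5, -31, -38] -> [-38, -31, 5] -> [5, -31, -38] -> [5, -31, -38] -> 2
  [22, 9, -23, 27, -28, -20, -32, 12, -39] -> [-39, 12, -32, -20, -28, 27, -23, 9, 22] -> [27, 22, 12, 9, -20, -23, -28, -32, -39] -> [27, 22, 12] -> 1
  [2, -49, 3, -41] -> [-41, 3, -49, 2] -> [3, 2, -41, -49] -> [3, 2, -41] -> 2
  [-36, -33, -19, 23] -> [23, -19, -33, -36] -> [23, -19, -33, -36] -> [23, -19, -33] -> 3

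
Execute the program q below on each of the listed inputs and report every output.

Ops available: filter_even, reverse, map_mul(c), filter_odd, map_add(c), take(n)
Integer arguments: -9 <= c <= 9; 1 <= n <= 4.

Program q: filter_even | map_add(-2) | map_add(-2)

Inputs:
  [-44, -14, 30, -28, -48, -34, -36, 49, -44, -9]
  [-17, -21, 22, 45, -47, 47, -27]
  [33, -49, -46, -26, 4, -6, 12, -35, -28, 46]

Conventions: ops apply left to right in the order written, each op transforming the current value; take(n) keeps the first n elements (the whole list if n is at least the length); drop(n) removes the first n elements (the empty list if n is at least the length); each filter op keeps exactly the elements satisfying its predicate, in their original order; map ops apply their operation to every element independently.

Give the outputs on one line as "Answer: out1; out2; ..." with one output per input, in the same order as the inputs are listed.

[-48, -18, 26, -32, -52, -38, -40, -48]; [18]; [-50, -30, 0, -10, 8, -32, 42]

Execution, op by op:
  [-44, -14, 30, -28, -48, -34, -36, 49, -44, -9] -> [-44, -14, 30, -28, -48, -34, -36, -44] -> [-46, -16, 28, -30, -50, -36, -38, -46] -> [-48, -18, 26, -32, -52, -38, -40, -48]
  [-17, -21, 22, 45, -47, 47, -27] -> [22] -> [20] -> [18]
  [33, -49, -46, -26, 4, -6, 12, -35, -28, 46] -> [-46, -26, 4, -6, 12, -28, 46] -> [-48, -28, 2, -8, 10, -30, 44] -> [-50, -30, 0, -10, 8, -32, 42]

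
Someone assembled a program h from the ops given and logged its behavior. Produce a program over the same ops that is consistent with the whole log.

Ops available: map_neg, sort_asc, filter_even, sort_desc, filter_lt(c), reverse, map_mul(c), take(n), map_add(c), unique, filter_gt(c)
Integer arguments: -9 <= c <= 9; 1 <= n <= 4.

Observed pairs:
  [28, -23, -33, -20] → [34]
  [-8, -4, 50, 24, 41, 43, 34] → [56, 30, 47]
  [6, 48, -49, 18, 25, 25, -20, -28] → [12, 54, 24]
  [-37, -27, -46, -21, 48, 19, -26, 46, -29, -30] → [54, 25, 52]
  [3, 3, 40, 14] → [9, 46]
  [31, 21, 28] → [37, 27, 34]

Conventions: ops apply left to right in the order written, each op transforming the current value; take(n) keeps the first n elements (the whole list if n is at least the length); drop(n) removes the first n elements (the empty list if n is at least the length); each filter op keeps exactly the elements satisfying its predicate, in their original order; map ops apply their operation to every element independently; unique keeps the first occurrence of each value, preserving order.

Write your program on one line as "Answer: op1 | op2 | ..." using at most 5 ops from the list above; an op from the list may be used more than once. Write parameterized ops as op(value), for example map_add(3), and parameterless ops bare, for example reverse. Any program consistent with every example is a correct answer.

map_add(6) | filter_gt(6) | take(3) | unique

Check, running the answer program on each example:
  [28, -23, -33, -20] -> [34, -17, -27, -14] -> [34] -> [34] -> [34]
  [-8, -4, 50, 24, 41, 43, 34] -> [-2, 2, 56, 30, 47, 49, 40] -> [56, 30, 47, 49, 40] -> [56, 30, 47] -> [56, 30, 47]
  [6, 48, -49, 18, 25, 25, -20, -28] -> [12, 54, -43, 24, 31, 31, -14, -22] -> [12, 54, 24, 31, 31] -> [12, 54, 24] -> [12, 54, 24]
  [-37, -27, -46, -21, 48, 19, -26, 46, -29, -30] -> [-31, -21, -40, -15, 54, 25, -20, 52, -23, -24] -> [54, 25, 52] -> [54, 25, 52] -> [54, 25, 52]
  [3, 3, 40, 14] -> [9, 9, 46, 20] -> [9, 9, 46, 20] -> [9, 9, 46] -> [9, 46]
  [31, 21, 28] -> [37, 27, 34] -> [37, 27, 34] -> [37, 27, 34] -> [37, 27, 34]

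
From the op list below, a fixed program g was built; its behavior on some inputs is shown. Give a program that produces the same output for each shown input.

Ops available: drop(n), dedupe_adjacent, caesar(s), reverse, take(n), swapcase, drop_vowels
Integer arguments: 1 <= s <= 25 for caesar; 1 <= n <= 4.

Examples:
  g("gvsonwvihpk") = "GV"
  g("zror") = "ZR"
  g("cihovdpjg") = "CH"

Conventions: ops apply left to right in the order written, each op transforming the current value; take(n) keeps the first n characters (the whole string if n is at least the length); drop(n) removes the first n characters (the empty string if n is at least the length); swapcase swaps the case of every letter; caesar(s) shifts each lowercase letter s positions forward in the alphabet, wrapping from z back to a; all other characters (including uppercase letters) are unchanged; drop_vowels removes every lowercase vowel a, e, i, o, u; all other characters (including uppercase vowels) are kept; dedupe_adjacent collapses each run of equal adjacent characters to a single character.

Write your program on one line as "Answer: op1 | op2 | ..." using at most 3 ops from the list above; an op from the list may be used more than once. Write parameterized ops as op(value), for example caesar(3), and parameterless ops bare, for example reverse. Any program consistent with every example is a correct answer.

drop_vowels | swapcase | take(2)

Check, running the answer program on each example:
  "gvsonwvihpk" -> "gvsnwvhpk" -> "GVSNWVHPK" -> "GV"
  "zror" -> "zrr" -> "ZRR" -> "ZR"
  "cihovdpjg" -> "chvdpjg" -> "CHVDPJG" -> "CH"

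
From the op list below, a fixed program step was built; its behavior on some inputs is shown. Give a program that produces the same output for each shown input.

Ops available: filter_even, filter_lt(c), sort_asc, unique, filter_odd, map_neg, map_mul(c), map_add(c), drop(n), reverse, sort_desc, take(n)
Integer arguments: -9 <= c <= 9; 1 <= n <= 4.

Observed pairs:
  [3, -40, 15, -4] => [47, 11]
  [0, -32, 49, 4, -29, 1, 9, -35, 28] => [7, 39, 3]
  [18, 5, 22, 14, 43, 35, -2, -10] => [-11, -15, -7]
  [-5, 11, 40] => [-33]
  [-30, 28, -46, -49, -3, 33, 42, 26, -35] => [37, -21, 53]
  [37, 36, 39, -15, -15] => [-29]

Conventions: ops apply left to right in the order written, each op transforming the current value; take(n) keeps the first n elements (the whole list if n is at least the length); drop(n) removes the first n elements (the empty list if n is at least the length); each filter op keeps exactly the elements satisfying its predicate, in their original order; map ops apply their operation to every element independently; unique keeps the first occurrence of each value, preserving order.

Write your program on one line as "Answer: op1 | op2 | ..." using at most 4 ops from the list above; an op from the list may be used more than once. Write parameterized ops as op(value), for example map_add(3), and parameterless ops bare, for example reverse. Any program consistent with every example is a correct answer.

map_mul(-1) | filter_even | take(3) | map_add(7)

Check, running the answer program on each example:
  [3, -40, 15, -4] -> [-3, 40, -15, 4] -> [40, 4] -> [40, 4] -> [47, 11]
  [0, -32, 49, 4, -29, 1, 9, -35, 28] -> [0, 32, -49, -4, 29, -1, -9, 35, -28] -> [0, 32, -4, -28] -> [0, 32, -4] -> [7, 39, 3]
  [18, 5, 22, 14, 43, 35, -2, -10] -> [-18, -5, -22, -14, -43, -35, 2, 10] -> [-18, -22, -14, 2, 10] -> [-18, -22, -14] -> [-11, -15, -7]
  [-5, 11, 40] -> [5, -11, -40] -> [-40] -> [-40] -> [-33]
  [-30, 28, -46, -49, -3, 33, 42, 26, -35] -> [30, -28, 46, 49, 3, -33, -42, -26, 35] -> [30, -28, 46, -42, -26] -> [30, -28, 46] -> [37, -21, 53]
  [37, 36, 39, -15, -15] -> [-37, -36, -39, 15, 15] -> [-36] -> [-36] -> [-29]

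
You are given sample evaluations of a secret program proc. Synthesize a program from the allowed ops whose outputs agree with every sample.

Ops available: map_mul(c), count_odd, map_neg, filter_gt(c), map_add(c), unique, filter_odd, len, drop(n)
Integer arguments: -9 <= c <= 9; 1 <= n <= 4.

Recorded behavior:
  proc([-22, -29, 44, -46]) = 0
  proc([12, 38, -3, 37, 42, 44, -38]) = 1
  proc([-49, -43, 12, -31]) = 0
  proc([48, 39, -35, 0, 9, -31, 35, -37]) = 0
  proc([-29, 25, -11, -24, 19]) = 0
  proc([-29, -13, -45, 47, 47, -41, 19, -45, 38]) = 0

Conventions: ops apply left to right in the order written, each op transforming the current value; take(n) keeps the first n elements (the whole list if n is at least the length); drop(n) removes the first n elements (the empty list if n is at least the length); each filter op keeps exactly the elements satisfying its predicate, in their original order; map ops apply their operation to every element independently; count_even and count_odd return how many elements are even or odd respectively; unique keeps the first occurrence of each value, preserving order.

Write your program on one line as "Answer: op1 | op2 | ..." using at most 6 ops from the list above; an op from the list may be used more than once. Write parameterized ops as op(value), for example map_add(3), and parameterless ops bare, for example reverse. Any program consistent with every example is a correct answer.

map_add(-7) | filter_odd | drop(2) | drop(2) | len

Check, running the answer program on each example:
  [-22, -29, 44, -46] -> [-29, -36, 37, -53] -> [-29, 37, -53] -> [-53] -> [] -> 0
  [12, 38, -3, 37, 42, 44, -38] -> [5, 31, -10, 30, 35, 37, -45] -> [5, 31, 35, 37, -45] -> [35, 37, -45] -> [-45] -> 1
  [-49, -43, 12, -31] -> [-56, -50, 5, -38] -> [5] -> [] -> [] -> 0
  [48, 39, -35, 0, 9, -31, 35, -37] -> [41, 32, -42, -7, 2, -38, 28, -44] -> [41, -7] -> [] -> [] -> 0
  [-29, 25, -11, -24, 19] -> [-36, 18, -18, -31, 12] -> [-31] -> [] -> [] -> 0
  [-29, -13, -45, 47, 47, -41, 19, -45, 38] -> [-36, -20, -52, 40, 40, -48, 12, -52, 31] -> [31] -> [] -> [] -> 0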